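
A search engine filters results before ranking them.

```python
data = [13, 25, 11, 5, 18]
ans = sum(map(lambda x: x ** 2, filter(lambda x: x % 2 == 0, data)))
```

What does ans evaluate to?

Step 1: Filter even numbers from [13, 25, 11, 5, 18]: [18]
Step 2: Square each: [324]
Step 3: Sum = 324.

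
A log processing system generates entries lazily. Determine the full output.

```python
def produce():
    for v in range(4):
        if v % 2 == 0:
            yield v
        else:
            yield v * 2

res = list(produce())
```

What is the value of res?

Step 1: For each v in range(4), yield v if even, else v*2:
  v=0 (even): yield 0
  v=1 (odd): yield 1*2 = 2
  v=2 (even): yield 2
  v=3 (odd): yield 3*2 = 6
Therefore res = [0, 2, 2, 6].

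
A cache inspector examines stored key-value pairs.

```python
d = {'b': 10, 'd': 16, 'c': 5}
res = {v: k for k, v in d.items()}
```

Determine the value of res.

Step 1: Invert dict (swap keys and values):
  'b': 10 -> 10: 'b'
  'd': 16 -> 16: 'd'
  'c': 5 -> 5: 'c'
Therefore res = {10: 'b', 16: 'd', 5: 'c'}.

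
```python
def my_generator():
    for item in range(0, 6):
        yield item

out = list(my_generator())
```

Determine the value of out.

Step 1: The generator yields each value from range(0, 6).
Step 2: list() consumes all yields: [0, 1, 2, 3, 4, 5].
Therefore out = [0, 1, 2, 3, 4, 5].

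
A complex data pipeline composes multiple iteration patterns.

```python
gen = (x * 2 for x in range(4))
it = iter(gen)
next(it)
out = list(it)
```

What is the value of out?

Step 1: Generator produces [0, 2, 4, 6].
Step 2: next(it) consumes first element (0).
Step 3: list(it) collects remaining: [2, 4, 6].
Therefore out = [2, 4, 6].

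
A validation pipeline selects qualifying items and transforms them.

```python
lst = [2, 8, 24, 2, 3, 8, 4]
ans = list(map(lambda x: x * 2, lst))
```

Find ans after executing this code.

Step 1: Apply lambda x: x * 2 to each element:
  2 -> 4
  8 -> 16
  24 -> 48
  2 -> 4
  3 -> 6
  8 -> 16
  4 -> 8
Therefore ans = [4, 16, 48, 4, 6, 16, 8].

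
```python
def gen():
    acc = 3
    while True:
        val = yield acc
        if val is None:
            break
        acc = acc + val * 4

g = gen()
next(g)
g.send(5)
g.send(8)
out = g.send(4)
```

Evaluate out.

Step 1: next() -> yield acc=3.
Step 2: send(5) -> val=5, acc = 3 + 5*4 = 23, yield 23.
Step 3: send(8) -> val=8, acc = 23 + 8*4 = 55, yield 55.
Step 4: send(4) -> val=4, acc = 55 + 4*4 = 71, yield 71.
Therefore out = 71.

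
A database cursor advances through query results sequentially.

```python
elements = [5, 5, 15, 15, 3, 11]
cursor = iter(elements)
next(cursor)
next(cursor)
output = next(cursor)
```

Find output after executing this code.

Step 1: Create iterator over [5, 5, 15, 15, 3, 11].
Step 2: next() consumes 5.
Step 3: next() consumes 5.
Step 4: next() returns 15.
Therefore output = 15.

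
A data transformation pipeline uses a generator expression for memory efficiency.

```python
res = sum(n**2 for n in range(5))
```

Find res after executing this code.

Step 1: Compute n**2 for each n in range(5):
  n=0: 0**2 = 0
  n=1: 1**2 = 1
  n=2: 2**2 = 4
  n=3: 3**2 = 9
  n=4: 4**2 = 16
Step 2: sum = 0 + 1 + 4 + 9 + 16 = 30.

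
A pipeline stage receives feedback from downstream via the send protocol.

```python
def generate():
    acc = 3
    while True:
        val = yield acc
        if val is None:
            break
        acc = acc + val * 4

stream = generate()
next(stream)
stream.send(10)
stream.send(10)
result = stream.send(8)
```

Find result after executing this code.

Step 1: next() -> yield acc=3.
Step 2: send(10) -> val=10, acc = 3 + 10*4 = 43, yield 43.
Step 3: send(10) -> val=10, acc = 43 + 10*4 = 83, yield 83.
Step 4: send(8) -> val=8, acc = 83 + 8*4 = 115, yield 115.
Therefore result = 115.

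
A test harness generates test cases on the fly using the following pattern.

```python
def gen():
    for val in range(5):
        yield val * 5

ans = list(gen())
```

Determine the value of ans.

Step 1: For each val in range(5), yield val * 5:
  val=0: yield 0 * 5 = 0
  val=1: yield 1 * 5 = 5
  val=2: yield 2 * 5 = 10
  val=3: yield 3 * 5 = 15
  val=4: yield 4 * 5 = 20
Therefore ans = [0, 5, 10, 15, 20].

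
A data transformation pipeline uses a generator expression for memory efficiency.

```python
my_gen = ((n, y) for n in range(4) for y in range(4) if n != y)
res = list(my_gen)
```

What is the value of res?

Step 1: Nested generator over range(4) x range(4) where n != y:
  (0, 0): excluded (n == y)
  (0, 1): included
  (0, 2): included
  (0, 3): included
  (1, 0): included
  (1, 1): excluded (n == y)
  (1, 2): included
  (1, 3): included
  (2, 0): included
  (2, 1): included
  (2, 2): excluded (n == y)
  (2, 3): included
  (3, 0): included
  (3, 1): included
  (3, 2): included
  (3, 3): excluded (n == y)
Therefore res = [(0, 1), (0, 2), (0, 3), (1, 0), (1, 2), (1, 3), (2, 0), (2, 1), (2, 3), (3, 0), (3, 1), (3, 2)].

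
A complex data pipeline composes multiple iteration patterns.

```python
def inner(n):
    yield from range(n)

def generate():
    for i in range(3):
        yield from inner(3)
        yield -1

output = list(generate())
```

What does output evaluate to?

Step 1: For each i in range(3):
  i=0: yield from inner(3) -> [0, 1, 2], then yield -1
  i=1: yield from inner(3) -> [0, 1, 2], then yield -1
  i=2: yield from inner(3) -> [0, 1, 2], then yield -1
Therefore output = [0, 1, 2, -1, 0, 1, 2, -1, 0, 1, 2, -1].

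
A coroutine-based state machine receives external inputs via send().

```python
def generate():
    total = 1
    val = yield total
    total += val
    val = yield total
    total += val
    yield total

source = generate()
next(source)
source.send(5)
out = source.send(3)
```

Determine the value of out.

Step 1: next() -> yield total=1.
Step 2: send(5) -> val=5, total = 1+5 = 6, yield 6.
Step 3: send(3) -> val=3, total = 6+3 = 9, yield 9.
Therefore out = 9.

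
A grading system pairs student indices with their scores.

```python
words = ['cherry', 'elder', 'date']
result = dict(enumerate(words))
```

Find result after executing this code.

Step 1: enumerate pairs indices with words:
  0 -> 'cherry'
  1 -> 'elder'
  2 -> 'date'
Therefore result = {0: 'cherry', 1: 'elder', 2: 'date'}.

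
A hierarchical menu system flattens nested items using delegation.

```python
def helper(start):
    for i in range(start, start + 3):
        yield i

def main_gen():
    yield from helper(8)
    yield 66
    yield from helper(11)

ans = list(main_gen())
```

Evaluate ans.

Step 1: main_gen() delegates to helper(8):
  yield 8
  yield 9
  yield 10
Step 2: yield 66
Step 3: Delegates to helper(11):
  yield 11
  yield 12
  yield 13
Therefore ans = [8, 9, 10, 66, 11, 12, 13].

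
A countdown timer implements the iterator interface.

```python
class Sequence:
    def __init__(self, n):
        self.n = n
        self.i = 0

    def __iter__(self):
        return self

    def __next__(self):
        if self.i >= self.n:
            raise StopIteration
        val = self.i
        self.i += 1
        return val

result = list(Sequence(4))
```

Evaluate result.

Step 1: Sequence(4) creates an iterator counting 0 to 3.
Step 2: list() consumes all values: [0, 1, 2, 3].
Therefore result = [0, 1, 2, 3].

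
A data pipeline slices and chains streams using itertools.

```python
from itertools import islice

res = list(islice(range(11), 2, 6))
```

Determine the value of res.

Step 1: islice(range(11), 2, 6) takes elements at indices [2, 6).
Step 2: Elements: [2, 3, 4, 5].
Therefore res = [2, 3, 4, 5].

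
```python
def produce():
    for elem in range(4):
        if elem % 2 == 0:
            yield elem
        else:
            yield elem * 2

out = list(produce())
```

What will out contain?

Step 1: For each elem in range(4), yield elem if even, else elem*2:
  elem=0 (even): yield 0
  elem=1 (odd): yield 1*2 = 2
  elem=2 (even): yield 2
  elem=3 (odd): yield 3*2 = 6
Therefore out = [0, 2, 2, 6].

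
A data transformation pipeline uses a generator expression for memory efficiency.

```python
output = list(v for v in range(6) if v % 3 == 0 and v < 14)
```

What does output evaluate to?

Step 1: Filter range(6) where v % 3 == 0 and v < 14:
  v=0: both conditions met, included
  v=1: excluded (1 % 3 != 0)
  v=2: excluded (2 % 3 != 0)
  v=3: both conditions met, included
  v=4: excluded (4 % 3 != 0)
  v=5: excluded (5 % 3 != 0)
Therefore output = [0, 3].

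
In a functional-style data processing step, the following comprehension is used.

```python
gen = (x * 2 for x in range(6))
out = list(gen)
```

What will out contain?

Step 1: For each x in range(6), compute x*2:
  x=0: 0*2 = 0
  x=1: 1*2 = 2
  x=2: 2*2 = 4
  x=3: 3*2 = 6
  x=4: 4*2 = 8
  x=5: 5*2 = 10
Therefore out = [0, 2, 4, 6, 8, 10].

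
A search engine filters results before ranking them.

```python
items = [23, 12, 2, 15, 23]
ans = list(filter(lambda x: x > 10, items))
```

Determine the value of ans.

Step 1: Filter elements > 10:
  23: kept
  12: kept
  2: removed
  15: kept
  23: kept
Therefore ans = [23, 12, 15, 23].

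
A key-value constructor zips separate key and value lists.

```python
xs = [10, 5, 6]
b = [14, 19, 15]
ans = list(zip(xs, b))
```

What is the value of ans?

Step 1: zip pairs elements at same index:
  Index 0: (10, 14)
  Index 1: (5, 19)
  Index 2: (6, 15)
Therefore ans = [(10, 14), (5, 19), (6, 15)].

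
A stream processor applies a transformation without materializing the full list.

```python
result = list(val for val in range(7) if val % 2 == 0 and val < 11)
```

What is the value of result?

Step 1: Filter range(7) where val % 2 == 0 and val < 11:
  val=0: both conditions met, included
  val=1: excluded (1 % 2 != 0)
  val=2: both conditions met, included
  val=3: excluded (3 % 2 != 0)
  val=4: both conditions met, included
  val=5: excluded (5 % 2 != 0)
  val=6: both conditions met, included
Therefore result = [0, 2, 4, 6].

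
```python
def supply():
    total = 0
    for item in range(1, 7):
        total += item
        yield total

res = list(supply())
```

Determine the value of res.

Step 1: Generator accumulates running sum:
  item=1: total = 1, yield 1
  item=2: total = 3, yield 3
  item=3: total = 6, yield 6
  item=4: total = 10, yield 10
  item=5: total = 15, yield 15
  item=6: total = 21, yield 21
Therefore res = [1, 3, 6, 10, 15, 21].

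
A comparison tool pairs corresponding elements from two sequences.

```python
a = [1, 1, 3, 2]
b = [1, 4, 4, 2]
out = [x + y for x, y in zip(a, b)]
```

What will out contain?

Step 1: Add corresponding elements:
  1 + 1 = 2
  1 + 4 = 5
  3 + 4 = 7
  2 + 2 = 4
Therefore out = [2, 5, 7, 4].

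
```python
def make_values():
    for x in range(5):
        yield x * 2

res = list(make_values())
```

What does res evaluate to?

Step 1: For each x in range(5), yield x * 2:
  x=0: yield 0 * 2 = 0
  x=1: yield 1 * 2 = 2
  x=2: yield 2 * 2 = 4
  x=3: yield 3 * 2 = 6
  x=4: yield 4 * 2 = 8
Therefore res = [0, 2, 4, 6, 8].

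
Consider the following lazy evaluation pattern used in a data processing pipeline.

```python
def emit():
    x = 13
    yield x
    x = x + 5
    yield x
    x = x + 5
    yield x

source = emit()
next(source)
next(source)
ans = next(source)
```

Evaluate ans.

Step 1: Trace through generator execution:
  Yield 1: x starts at 13, yield 13
  Yield 2: x = 13 + 5 = 18, yield 18
  Yield 3: x = 18 + 5 = 23, yield 23
Step 2: First next() gets 13, second next() gets the second value, third next() yields 23.
Therefore ans = 23.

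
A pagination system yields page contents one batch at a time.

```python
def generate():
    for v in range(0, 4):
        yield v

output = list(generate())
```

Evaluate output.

Step 1: The generator yields each value from range(0, 4).
Step 2: list() consumes all yields: [0, 1, 2, 3].
Therefore output = [0, 1, 2, 3].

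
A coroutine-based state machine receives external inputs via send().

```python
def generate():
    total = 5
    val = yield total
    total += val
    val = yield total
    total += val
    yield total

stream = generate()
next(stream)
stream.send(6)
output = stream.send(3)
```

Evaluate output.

Step 1: next() -> yield total=5.
Step 2: send(6) -> val=6, total = 5+6 = 11, yield 11.
Step 3: send(3) -> val=3, total = 11+3 = 14, yield 14.
Therefore output = 14.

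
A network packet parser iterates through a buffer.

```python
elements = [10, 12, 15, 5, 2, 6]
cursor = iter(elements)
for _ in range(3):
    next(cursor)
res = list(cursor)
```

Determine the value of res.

Step 1: Create iterator over [10, 12, 15, 5, 2, 6].
Step 2: Advance 3 positions (consuming [10, 12, 15]).
Step 3: list() collects remaining elements: [5, 2, 6].
Therefore res = [5, 2, 6].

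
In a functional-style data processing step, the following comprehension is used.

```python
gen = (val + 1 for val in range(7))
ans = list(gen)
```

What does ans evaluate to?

Step 1: For each val in range(7), compute val+1:
  val=0: 0+1 = 1
  val=1: 1+1 = 2
  val=2: 2+1 = 3
  val=3: 3+1 = 4
  val=4: 4+1 = 5
  val=5: 5+1 = 6
  val=6: 6+1 = 7
Therefore ans = [1, 2, 3, 4, 5, 6, 7].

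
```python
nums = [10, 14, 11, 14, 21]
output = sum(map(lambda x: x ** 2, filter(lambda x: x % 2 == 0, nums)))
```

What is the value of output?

Step 1: Filter even numbers from [10, 14, 11, 14, 21]: [10, 14, 14]
Step 2: Square each: [100, 196, 196]
Step 3: Sum = 492.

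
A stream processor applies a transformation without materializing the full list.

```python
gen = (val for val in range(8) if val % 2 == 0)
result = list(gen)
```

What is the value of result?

Step 1: Filter range(8) keeping only even values:
  val=0: even, included
  val=1: odd, excluded
  val=2: even, included
  val=3: odd, excluded
  val=4: even, included
  val=5: odd, excluded
  val=6: even, included
  val=7: odd, excluded
Therefore result = [0, 2, 4, 6].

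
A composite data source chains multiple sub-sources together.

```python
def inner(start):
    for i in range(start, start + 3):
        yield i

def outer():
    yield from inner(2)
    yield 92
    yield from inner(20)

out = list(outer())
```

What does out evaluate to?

Step 1: outer() delegates to inner(2):
  yield 2
  yield 3
  yield 4
Step 2: yield 92
Step 3: Delegates to inner(20):
  yield 20
  yield 21
  yield 22
Therefore out = [2, 3, 4, 92, 20, 21, 22].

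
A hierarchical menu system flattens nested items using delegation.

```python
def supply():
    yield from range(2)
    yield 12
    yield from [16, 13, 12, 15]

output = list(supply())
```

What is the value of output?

Step 1: Trace yields in order:
  yield 0
  yield 1
  yield 12
  yield 16
  yield 13
  yield 12
  yield 15
Therefore output = [0, 1, 12, 16, 13, 12, 15].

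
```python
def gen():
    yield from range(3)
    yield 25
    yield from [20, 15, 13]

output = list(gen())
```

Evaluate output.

Step 1: Trace yields in order:
  yield 0
  yield 1
  yield 2
  yield 25
  yield 20
  yield 15
  yield 13
Therefore output = [0, 1, 2, 25, 20, 15, 13].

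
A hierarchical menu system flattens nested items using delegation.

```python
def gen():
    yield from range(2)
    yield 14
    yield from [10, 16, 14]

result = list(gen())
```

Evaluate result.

Step 1: Trace yields in order:
  yield 0
  yield 1
  yield 14
  yield 10
  yield 16
  yield 14
Therefore result = [0, 1, 14, 10, 16, 14].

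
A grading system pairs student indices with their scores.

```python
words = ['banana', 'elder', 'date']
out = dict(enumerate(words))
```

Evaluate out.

Step 1: enumerate pairs indices with words:
  0 -> 'banana'
  1 -> 'elder'
  2 -> 'date'
Therefore out = {0: 'banana', 1: 'elder', 2: 'date'}.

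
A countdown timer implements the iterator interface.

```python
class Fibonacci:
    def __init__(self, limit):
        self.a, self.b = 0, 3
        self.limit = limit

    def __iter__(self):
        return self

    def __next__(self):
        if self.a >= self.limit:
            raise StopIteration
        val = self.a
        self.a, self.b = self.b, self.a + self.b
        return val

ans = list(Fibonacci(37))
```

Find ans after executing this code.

Step 1: Fibonacci-like sequence (a=0, b=3) until >= 37:
  Yield 0, then a,b = 3,3
  Yield 3, then a,b = 3,6
  Yield 3, then a,b = 6,9
  Yield 6, then a,b = 9,15
  Yield 9, then a,b = 15,24
  Yield 15, then a,b = 24,39
  Yield 24, then a,b = 39,63
Step 2: 39 >= 37, stop.
Therefore ans = [0, 3, 3, 6, 9, 15, 24].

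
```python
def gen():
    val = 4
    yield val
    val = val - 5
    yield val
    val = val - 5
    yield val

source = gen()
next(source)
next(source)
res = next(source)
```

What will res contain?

Step 1: Trace through generator execution:
  Yield 1: val starts at 4, yield 4
  Yield 2: val = 4 - 5 = -1, yield -1
  Yield 3: val = -1 - 5 = -6, yield -6
Step 2: First next() gets 4, second next() gets the second value, third next() yields -6.
Therefore res = -6.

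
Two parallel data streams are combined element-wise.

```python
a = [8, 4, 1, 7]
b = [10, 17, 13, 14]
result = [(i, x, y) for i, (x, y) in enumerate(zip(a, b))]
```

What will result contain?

Step 1: enumerate(zip(a, b)) gives index with paired elements:
  i=0: (8, 10)
  i=1: (4, 17)
  i=2: (1, 13)
  i=3: (7, 14)
Therefore result = [(0, 8, 10), (1, 4, 17), (2, 1, 13), (3, 7, 14)].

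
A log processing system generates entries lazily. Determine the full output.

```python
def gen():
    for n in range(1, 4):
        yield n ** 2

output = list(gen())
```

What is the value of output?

Step 1: For each n in range(1, 4), yield n**2:
  n=1: yield 1**2 = 1
  n=2: yield 2**2 = 4
  n=3: yield 3**2 = 9
Therefore output = [1, 4, 9].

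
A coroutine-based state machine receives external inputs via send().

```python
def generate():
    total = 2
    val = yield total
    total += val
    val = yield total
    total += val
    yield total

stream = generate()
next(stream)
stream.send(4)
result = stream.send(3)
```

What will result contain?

Step 1: next() -> yield total=2.
Step 2: send(4) -> val=4, total = 2+4 = 6, yield 6.
Step 3: send(3) -> val=3, total = 6+3 = 9, yield 9.
Therefore result = 9.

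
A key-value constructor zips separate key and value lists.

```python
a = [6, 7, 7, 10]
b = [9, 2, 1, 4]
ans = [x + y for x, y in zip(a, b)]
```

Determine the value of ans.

Step 1: Add corresponding elements:
  6 + 9 = 15
  7 + 2 = 9
  7 + 1 = 8
  10 + 4 = 14
Therefore ans = [15, 9, 8, 14].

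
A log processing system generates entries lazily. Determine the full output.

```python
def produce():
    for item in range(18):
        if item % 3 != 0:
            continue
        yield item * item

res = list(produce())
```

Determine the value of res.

Step 1: Only yield item**2 when item is divisible by 3:
  item=0: 0 % 3 == 0, yield 0**2 = 0
  item=3: 3 % 3 == 0, yield 3**2 = 9
  item=6: 6 % 3 == 0, yield 6**2 = 36
  item=9: 9 % 3 == 0, yield 9**2 = 81
  item=12: 12 % 3 == 0, yield 12**2 = 144
  item=15: 15 % 3 == 0, yield 15**2 = 225
Therefore res = [0, 9, 36, 81, 144, 225].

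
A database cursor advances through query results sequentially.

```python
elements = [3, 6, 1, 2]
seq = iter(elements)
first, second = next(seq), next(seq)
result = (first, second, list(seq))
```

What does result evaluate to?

Step 1: Create iterator over [3, 6, 1, 2].
Step 2: first = 3, second = 6.
Step 3: Remaining elements: [1, 2].
Therefore result = (3, 6, [1, 2]).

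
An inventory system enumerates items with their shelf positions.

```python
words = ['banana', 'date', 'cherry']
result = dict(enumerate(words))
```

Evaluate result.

Step 1: enumerate pairs indices with words:
  0 -> 'banana'
  1 -> 'date'
  2 -> 'cherry'
Therefore result = {0: 'banana', 1: 'date', 2: 'cherry'}.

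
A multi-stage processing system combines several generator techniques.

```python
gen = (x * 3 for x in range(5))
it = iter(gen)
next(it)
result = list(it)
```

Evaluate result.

Step 1: Generator produces [0, 3, 6, 9, 12].
Step 2: next(it) consumes first element (0).
Step 3: list(it) collects remaining: [3, 6, 9, 12].
Therefore result = [3, 6, 9, 12].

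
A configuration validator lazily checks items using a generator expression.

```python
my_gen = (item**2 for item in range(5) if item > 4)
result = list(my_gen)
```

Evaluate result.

Step 1: For range(5), keep item > 4, then square:
  item=0: 0 <= 4, excluded
  item=1: 1 <= 4, excluded
  item=2: 2 <= 4, excluded
  item=3: 3 <= 4, excluded
  item=4: 4 <= 4, excluded
Therefore result = [].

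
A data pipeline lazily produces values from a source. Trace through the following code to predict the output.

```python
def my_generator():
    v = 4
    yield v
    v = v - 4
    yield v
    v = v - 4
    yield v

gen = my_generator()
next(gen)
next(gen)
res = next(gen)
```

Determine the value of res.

Step 1: Trace through generator execution:
  Yield 1: v starts at 4, yield 4
  Yield 2: v = 4 - 4 = 0, yield 0
  Yield 3: v = 0 - 4 = -4, yield -4
Step 2: First next() gets 4, second next() gets the second value, third next() yields -4.
Therefore res = -4.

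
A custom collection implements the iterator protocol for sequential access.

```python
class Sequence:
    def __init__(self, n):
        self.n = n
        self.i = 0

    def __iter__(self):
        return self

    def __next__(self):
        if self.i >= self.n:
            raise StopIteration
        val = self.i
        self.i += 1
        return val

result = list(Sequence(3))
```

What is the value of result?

Step 1: Sequence(3) creates an iterator counting 0 to 2.
Step 2: list() consumes all values: [0, 1, 2].
Therefore result = [0, 1, 2].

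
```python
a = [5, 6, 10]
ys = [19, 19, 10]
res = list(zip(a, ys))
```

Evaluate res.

Step 1: zip pairs elements at same index:
  Index 0: (5, 19)
  Index 1: (6, 19)
  Index 2: (10, 10)
Therefore res = [(5, 19), (6, 19), (10, 10)].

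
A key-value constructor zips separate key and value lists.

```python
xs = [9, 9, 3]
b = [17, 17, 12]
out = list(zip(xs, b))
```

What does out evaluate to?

Step 1: zip pairs elements at same index:
  Index 0: (9, 17)
  Index 1: (9, 17)
  Index 2: (3, 12)
Therefore out = [(9, 17), (9, 17), (3, 12)].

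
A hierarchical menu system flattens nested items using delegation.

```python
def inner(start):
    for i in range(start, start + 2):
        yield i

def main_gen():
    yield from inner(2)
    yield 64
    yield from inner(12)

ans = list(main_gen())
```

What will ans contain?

Step 1: main_gen() delegates to inner(2):
  yield 2
  yield 3
Step 2: yield 64
Step 3: Delegates to inner(12):
  yield 12
  yield 13
Therefore ans = [2, 3, 64, 12, 13].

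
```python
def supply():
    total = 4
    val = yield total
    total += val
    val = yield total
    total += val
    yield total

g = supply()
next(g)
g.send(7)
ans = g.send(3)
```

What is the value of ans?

Step 1: next() -> yield total=4.
Step 2: send(7) -> val=7, total = 4+7 = 11, yield 11.
Step 3: send(3) -> val=3, total = 11+3 = 14, yield 14.
Therefore ans = 14.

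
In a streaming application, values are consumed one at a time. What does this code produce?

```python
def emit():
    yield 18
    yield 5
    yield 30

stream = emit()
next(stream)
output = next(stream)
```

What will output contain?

Step 1: emit() creates a generator.
Step 2: next(stream) yields 18 (consumed and discarded).
Step 3: next(stream) yields 5, assigned to output.
Therefore output = 5.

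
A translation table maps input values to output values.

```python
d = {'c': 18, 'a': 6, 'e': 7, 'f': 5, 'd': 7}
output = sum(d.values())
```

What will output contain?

Step 1: d.values() = [18, 6, 7, 5, 7].
Step 2: sum = 43.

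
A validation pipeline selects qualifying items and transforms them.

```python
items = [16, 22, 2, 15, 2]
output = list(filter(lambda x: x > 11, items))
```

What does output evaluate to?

Step 1: Filter elements > 11:
  16: kept
  22: kept
  2: removed
  15: kept
  2: removed
Therefore output = [16, 22, 15].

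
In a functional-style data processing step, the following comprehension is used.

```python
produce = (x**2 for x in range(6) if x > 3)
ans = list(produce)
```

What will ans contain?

Step 1: For range(6), keep x > 3, then square:
  x=0: 0 <= 3, excluded
  x=1: 1 <= 3, excluded
  x=2: 2 <= 3, excluded
  x=3: 3 <= 3, excluded
  x=4: 4 > 3, yield 4**2 = 16
  x=5: 5 > 3, yield 5**2 = 25
Therefore ans = [16, 25].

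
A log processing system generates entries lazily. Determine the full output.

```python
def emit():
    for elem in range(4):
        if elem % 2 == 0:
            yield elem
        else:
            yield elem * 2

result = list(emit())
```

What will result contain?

Step 1: For each elem in range(4), yield elem if even, else elem*2:
  elem=0 (even): yield 0
  elem=1 (odd): yield 1*2 = 2
  elem=2 (even): yield 2
  elem=3 (odd): yield 3*2 = 6
Therefore result = [0, 2, 2, 6].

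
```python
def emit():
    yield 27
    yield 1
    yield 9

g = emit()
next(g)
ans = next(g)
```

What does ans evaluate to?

Step 1: emit() creates a generator.
Step 2: next(g) yields 27 (consumed and discarded).
Step 3: next(g) yields 1, assigned to ans.
Therefore ans = 1.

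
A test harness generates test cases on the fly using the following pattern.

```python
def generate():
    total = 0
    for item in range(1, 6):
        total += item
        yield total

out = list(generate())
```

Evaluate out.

Step 1: Generator accumulates running sum:
  item=1: total = 1, yield 1
  item=2: total = 3, yield 3
  item=3: total = 6, yield 6
  item=4: total = 10, yield 10
  item=5: total = 15, yield 15
Therefore out = [1, 3, 6, 10, 15].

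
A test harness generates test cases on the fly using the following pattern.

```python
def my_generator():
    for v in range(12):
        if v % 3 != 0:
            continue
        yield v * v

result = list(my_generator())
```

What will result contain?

Step 1: Only yield v**2 when v is divisible by 3:
  v=0: 0 % 3 == 0, yield 0**2 = 0
  v=3: 3 % 3 == 0, yield 3**2 = 9
  v=6: 6 % 3 == 0, yield 6**2 = 36
  v=9: 9 % 3 == 0, yield 9**2 = 81
Therefore result = [0, 9, 36, 81].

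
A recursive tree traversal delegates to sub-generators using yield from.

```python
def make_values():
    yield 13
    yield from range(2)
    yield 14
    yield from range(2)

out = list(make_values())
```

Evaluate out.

Step 1: Trace yields in order:
  yield 13
  yield 0
  yield 1
  yield 14
  yield 0
  yield 1
Therefore out = [13, 0, 1, 14, 0, 1].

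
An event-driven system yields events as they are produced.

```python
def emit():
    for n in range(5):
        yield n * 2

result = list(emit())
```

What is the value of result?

Step 1: For each n in range(5), yield n * 2:
  n=0: yield 0 * 2 = 0
  n=1: yield 1 * 2 = 2
  n=2: yield 2 * 2 = 4
  n=3: yield 3 * 2 = 6
  n=4: yield 4 * 2 = 8
Therefore result = [0, 2, 4, 6, 8].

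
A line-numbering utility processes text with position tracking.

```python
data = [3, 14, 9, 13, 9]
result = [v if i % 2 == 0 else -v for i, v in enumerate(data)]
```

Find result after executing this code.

Step 1: For each (i, v), keep v if i is even, negate if odd:
  i=0 (even): keep 3
  i=1 (odd): negate to -14
  i=2 (even): keep 9
  i=3 (odd): negate to -13
  i=4 (even): keep 9
Therefore result = [3, -14, 9, -13, 9].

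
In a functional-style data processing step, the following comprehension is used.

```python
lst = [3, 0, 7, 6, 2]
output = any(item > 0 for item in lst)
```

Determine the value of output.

Step 1: Check item > 0 for each element in [3, 0, 7, 6, 2]:
  3 > 0: True
  0 > 0: False
  7 > 0: True
  6 > 0: True
  2 > 0: True
Step 2: any() returns True.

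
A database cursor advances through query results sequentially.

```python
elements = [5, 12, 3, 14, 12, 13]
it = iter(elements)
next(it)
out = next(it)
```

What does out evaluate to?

Step 1: Create iterator over [5, 12, 3, 14, 12, 13].
Step 2: next() consumes 5.
Step 3: next() returns 12.
Therefore out = 12.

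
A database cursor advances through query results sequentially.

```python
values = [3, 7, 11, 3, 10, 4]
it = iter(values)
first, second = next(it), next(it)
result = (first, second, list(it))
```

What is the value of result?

Step 1: Create iterator over [3, 7, 11, 3, 10, 4].
Step 2: first = 3, second = 7.
Step 3: Remaining elements: [11, 3, 10, 4].
Therefore result = (3, 7, [11, 3, 10, 4]).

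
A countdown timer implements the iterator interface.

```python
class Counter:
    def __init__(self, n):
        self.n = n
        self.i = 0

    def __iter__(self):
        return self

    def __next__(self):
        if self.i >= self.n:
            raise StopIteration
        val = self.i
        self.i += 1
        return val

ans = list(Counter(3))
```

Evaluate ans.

Step 1: Counter(3) creates an iterator counting 0 to 2.
Step 2: list() consumes all values: [0, 1, 2].
Therefore ans = [0, 1, 2].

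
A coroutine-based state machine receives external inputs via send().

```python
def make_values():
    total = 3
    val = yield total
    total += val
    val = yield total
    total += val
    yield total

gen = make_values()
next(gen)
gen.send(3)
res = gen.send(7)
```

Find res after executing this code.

Step 1: next() -> yield total=3.
Step 2: send(3) -> val=3, total = 3+3 = 6, yield 6.
Step 3: send(7) -> val=7, total = 6+7 = 13, yield 13.
Therefore res = 13.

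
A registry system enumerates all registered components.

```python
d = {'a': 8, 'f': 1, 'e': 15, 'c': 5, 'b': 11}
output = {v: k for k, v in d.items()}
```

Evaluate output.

Step 1: Invert dict (swap keys and values):
  'a': 8 -> 8: 'a'
  'f': 1 -> 1: 'f'
  'e': 15 -> 15: 'e'
  'c': 5 -> 5: 'c'
  'b': 11 -> 11: 'b'
Therefore output = {8: 'a', 1: 'f', 15: 'e', 5: 'c', 11: 'b'}.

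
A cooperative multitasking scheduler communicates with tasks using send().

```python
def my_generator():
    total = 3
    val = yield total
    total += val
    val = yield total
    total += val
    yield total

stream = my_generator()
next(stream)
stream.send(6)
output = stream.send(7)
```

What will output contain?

Step 1: next() -> yield total=3.
Step 2: send(6) -> val=6, total = 3+6 = 9, yield 9.
Step 3: send(7) -> val=7, total = 9+7 = 16, yield 16.
Therefore output = 16.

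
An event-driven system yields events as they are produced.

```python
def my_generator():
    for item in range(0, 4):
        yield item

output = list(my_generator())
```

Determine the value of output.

Step 1: The generator yields each value from range(0, 4).
Step 2: list() consumes all yields: [0, 1, 2, 3].
Therefore output = [0, 1, 2, 3].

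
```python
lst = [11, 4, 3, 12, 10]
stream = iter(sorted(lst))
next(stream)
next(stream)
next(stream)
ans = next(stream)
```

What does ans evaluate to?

Step 1: sorted([11, 4, 3, 12, 10]) = [3, 4, 10, 11, 12].
Step 2: Create iterator and skip 3 elements.
Step 3: next() returns 11.
Therefore ans = 11.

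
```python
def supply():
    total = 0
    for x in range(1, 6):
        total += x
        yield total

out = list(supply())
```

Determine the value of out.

Step 1: Generator accumulates running sum:
  x=1: total = 1, yield 1
  x=2: total = 3, yield 3
  x=3: total = 6, yield 6
  x=4: total = 10, yield 10
  x=5: total = 15, yield 15
Therefore out = [1, 3, 6, 10, 15].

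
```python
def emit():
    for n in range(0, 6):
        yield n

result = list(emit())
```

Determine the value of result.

Step 1: The generator yields each value from range(0, 6).
Step 2: list() consumes all yields: [0, 1, 2, 3, 4, 5].
Therefore result = [0, 1, 2, 3, 4, 5].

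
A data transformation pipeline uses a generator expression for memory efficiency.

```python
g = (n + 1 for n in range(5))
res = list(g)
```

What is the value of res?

Step 1: For each n in range(5), compute n+1:
  n=0: 0+1 = 1
  n=1: 1+1 = 2
  n=2: 2+1 = 3
  n=3: 3+1 = 4
  n=4: 4+1 = 5
Therefore res = [1, 2, 3, 4, 5].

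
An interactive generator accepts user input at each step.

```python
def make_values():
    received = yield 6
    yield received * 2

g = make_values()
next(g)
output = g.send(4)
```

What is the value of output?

Step 1: next(g) advances to first yield, producing 6.
Step 2: send(4) resumes, received = 4.
Step 3: yield received * 2 = 4 * 2 = 8.
Therefore output = 8.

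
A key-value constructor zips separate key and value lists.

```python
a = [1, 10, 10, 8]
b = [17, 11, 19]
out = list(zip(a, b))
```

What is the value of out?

Step 1: zip stops at shortest (len(a)=4, len(b)=3):
  Index 0: (1, 17)
  Index 1: (10, 11)
  Index 2: (10, 19)
Step 2: Last element of a (8) has no pair, dropped.
Therefore out = [(1, 17), (10, 11), (10, 19)].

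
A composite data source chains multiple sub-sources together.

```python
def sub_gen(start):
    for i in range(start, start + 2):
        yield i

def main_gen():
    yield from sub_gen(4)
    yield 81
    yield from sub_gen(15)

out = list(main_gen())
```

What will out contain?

Step 1: main_gen() delegates to sub_gen(4):
  yield 4
  yield 5
Step 2: yield 81
Step 3: Delegates to sub_gen(15):
  yield 15
  yield 16
Therefore out = [4, 5, 81, 15, 16].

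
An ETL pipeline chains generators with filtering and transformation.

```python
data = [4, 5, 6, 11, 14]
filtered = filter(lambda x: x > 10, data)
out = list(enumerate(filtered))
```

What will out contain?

Step 1: Filter [4, 5, 6, 11, 14] for > 10: [11, 14].
Step 2: enumerate re-indexes from 0: [(0, 11), (1, 14)].
Therefore out = [(0, 11), (1, 14)].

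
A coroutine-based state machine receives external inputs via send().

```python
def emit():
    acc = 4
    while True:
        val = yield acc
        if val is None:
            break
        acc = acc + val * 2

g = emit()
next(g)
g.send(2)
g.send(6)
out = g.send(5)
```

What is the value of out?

Step 1: next() -> yield acc=4.
Step 2: send(2) -> val=2, acc = 4 + 2*2 = 8, yield 8.
Step 3: send(6) -> val=6, acc = 8 + 6*2 = 20, yield 20.
Step 4: send(5) -> val=5, acc = 20 + 5*2 = 30, yield 30.
Therefore out = 30.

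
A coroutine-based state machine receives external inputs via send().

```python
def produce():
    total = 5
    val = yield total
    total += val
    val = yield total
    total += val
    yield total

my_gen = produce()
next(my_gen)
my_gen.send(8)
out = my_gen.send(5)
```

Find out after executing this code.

Step 1: next() -> yield total=5.
Step 2: send(8) -> val=8, total = 5+8 = 13, yield 13.
Step 3: send(5) -> val=5, total = 13+5 = 18, yield 18.
Therefore out = 18.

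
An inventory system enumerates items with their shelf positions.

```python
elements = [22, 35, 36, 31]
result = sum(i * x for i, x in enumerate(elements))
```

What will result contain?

Step 1: Compute i * x for each (i, x) in enumerate([22, 35, 36, 31]):
  i=0, x=22: 0*22 = 0
  i=1, x=35: 1*35 = 35
  i=2, x=36: 2*36 = 72
  i=3, x=31: 3*31 = 93
Step 2: sum = 0 + 35 + 72 + 93 = 200.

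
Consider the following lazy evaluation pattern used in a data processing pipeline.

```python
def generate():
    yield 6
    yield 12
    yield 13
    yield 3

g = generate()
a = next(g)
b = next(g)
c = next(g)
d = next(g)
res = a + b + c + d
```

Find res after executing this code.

Step 1: Create generator and consume all values:
  a = next(g) = 6
  b = next(g) = 12
  c = next(g) = 13
  d = next(g) = 3
Step 2: res = 6 + 12 + 13 + 3 = 34.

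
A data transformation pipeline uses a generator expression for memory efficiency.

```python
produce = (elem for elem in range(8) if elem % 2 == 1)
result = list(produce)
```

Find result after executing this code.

Step 1: Filter range(8) keeping only odd values:
  elem=0: even, excluded
  elem=1: odd, included
  elem=2: even, excluded
  elem=3: odd, included
  elem=4: even, excluded
  elem=5: odd, included
  elem=6: even, excluded
  elem=7: odd, included
Therefore result = [1, 3, 5, 7].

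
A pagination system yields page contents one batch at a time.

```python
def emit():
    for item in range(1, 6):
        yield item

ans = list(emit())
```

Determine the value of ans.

Step 1: The generator yields each value from range(1, 6).
Step 2: list() consumes all yields: [1, 2, 3, 4, 5].
Therefore ans = [1, 2, 3, 4, 5].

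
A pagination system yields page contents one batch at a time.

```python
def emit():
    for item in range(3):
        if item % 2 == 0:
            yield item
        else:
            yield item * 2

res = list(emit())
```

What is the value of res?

Step 1: For each item in range(3), yield item if even, else item*2:
  item=0 (even): yield 0
  item=1 (odd): yield 1*2 = 2
  item=2 (even): yield 2
Therefore res = [0, 2, 2].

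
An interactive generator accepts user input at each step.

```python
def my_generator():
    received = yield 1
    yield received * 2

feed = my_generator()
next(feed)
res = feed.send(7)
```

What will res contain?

Step 1: next(feed) advances to first yield, producing 1.
Step 2: send(7) resumes, received = 7.
Step 3: yield received * 2 = 7 * 2 = 14.
Therefore res = 14.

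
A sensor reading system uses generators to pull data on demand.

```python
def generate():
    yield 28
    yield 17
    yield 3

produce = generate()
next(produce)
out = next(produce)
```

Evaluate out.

Step 1: generate() creates a generator.
Step 2: next(produce) yields 28 (consumed and discarded).
Step 3: next(produce) yields 17, assigned to out.
Therefore out = 17.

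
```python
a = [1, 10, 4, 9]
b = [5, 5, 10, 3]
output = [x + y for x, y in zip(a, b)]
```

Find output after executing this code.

Step 1: Add corresponding elements:
  1 + 5 = 6
  10 + 5 = 15
  4 + 10 = 14
  9 + 3 = 12
Therefore output = [6, 15, 14, 12].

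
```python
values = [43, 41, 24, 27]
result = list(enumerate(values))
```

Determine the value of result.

Step 1: enumerate pairs each element with its index:
  (0, 43)
  (1, 41)
  (2, 24)
  (3, 27)
Therefore result = [(0, 43), (1, 41), (2, 24), (3, 27)].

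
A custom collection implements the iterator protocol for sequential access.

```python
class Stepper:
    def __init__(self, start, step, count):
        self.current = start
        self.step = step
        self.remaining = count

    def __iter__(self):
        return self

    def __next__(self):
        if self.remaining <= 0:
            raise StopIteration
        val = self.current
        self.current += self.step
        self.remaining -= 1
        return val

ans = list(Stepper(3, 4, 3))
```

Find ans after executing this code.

Step 1: Stepper starts at 3, increments by 4, for 3 steps:
  Yield 3, then current += 4
  Yield 7, then current += 4
  Yield 11, then current += 4
Therefore ans = [3, 7, 11].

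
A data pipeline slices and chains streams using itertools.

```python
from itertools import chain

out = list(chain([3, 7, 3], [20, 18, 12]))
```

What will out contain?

Step 1: chain() concatenates iterables: [3, 7, 3] + [20, 18, 12].
Therefore out = [3, 7, 3, 20, 18, 12].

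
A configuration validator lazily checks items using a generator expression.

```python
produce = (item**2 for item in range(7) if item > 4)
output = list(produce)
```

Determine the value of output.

Step 1: For range(7), keep item > 4, then square:
  item=0: 0 <= 4, excluded
  item=1: 1 <= 4, excluded
  item=2: 2 <= 4, excluded
  item=3: 3 <= 4, excluded
  item=4: 4 <= 4, excluded
  item=5: 5 > 4, yield 5**2 = 25
  item=6: 6 > 4, yield 6**2 = 36
Therefore output = [25, 36].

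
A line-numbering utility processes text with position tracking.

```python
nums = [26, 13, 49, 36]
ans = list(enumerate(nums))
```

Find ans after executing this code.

Step 1: enumerate pairs each element with its index:
  (0, 26)
  (1, 13)
  (2, 49)
  (3, 36)
Therefore ans = [(0, 26), (1, 13), (2, 49), (3, 36)].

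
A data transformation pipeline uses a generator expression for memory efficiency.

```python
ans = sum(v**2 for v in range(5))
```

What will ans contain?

Step 1: Compute v**2 for each v in range(5):
  v=0: 0**2 = 0
  v=1: 1**2 = 1
  v=2: 2**2 = 4
  v=3: 3**2 = 9
  v=4: 4**2 = 16
Step 2: sum = 0 + 1 + 4 + 9 + 16 = 30.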